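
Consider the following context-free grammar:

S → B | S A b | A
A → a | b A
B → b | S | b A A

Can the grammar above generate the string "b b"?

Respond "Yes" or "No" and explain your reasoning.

No - no valid derivation exists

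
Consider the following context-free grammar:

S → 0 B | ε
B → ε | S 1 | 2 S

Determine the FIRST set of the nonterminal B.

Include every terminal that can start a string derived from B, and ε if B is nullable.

We compute FIRST(B) using the standard algorithm.
FIRST(B) = {0, 1, 2, ε}
FIRST(S) = {0, ε}
Therefore, FIRST(B) = {0, 1, 2, ε}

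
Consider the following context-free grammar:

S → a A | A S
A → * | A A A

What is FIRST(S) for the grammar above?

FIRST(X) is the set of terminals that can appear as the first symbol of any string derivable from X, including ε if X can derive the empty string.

We compute FIRST(S) using the standard algorithm.
FIRST(A) = {*}
FIRST(S) = {*, a}
Therefore, FIRST(S) = {*, a}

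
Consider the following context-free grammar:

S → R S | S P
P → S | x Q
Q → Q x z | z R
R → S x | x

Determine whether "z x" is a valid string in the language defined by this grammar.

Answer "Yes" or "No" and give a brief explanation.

No - no valid derivation exists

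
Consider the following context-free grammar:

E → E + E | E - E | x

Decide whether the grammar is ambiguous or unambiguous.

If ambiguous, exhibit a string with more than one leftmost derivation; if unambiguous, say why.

Ambiguous - the string 'x - x + x - x' has two distinct leftmost derivations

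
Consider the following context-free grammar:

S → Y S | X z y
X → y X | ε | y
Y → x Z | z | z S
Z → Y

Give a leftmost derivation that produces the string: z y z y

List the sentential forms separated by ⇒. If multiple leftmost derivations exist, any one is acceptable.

S ⇒ Y S ⇒ z S ⇒ z X z y ⇒ z y z y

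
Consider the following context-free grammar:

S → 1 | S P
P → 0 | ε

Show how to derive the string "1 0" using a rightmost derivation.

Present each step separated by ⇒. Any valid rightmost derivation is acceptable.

S ⇒ S P ⇒ S 0 ⇒ 1 0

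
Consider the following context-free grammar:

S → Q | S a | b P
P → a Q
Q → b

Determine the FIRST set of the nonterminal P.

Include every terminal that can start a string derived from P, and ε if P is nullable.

We compute FIRST(P) using the standard algorithm.
FIRST(P) = {a}
FIRST(Q) = {b}
FIRST(S) = {b}
Therefore, FIRST(P) = {a}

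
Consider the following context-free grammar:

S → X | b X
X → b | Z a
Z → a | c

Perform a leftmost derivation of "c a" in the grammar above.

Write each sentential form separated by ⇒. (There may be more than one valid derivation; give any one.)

S ⇒ X ⇒ Z a ⇒ c a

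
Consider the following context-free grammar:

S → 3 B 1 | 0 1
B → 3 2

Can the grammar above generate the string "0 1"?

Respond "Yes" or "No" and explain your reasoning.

Yes - a valid derivation exists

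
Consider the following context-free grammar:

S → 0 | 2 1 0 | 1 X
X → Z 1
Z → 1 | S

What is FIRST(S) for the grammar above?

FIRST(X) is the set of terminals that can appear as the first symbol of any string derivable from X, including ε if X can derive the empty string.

We compute FIRST(S) using the standard algorithm.
FIRST(S) = {0, 1, 2}
FIRST(X) = {0, 1, 2}
FIRST(Z) = {0, 1, 2}
Therefore, FIRST(S) = {0, 1, 2}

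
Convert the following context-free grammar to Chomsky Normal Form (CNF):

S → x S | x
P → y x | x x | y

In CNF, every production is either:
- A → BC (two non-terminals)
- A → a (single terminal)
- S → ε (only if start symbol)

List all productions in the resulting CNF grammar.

TX → x; S → x; TY → y; P → y; S → TX S; P → TY TX; P → TX TX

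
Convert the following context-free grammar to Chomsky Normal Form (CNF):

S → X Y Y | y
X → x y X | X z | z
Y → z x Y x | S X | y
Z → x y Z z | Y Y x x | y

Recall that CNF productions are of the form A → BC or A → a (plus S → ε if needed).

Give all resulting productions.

S → y; TX → x; TY → y; TZ → z; X → z; Y → y; Z → y; S → X X0; X0 → Y Y; X → TX X1; X1 → TY X; X → X TZ; Y → TZ X2; X2 → TX X3; X3 → Y TX; Y → S X; Z → TX X4; X4 → TY X5; X5 → Z TZ; Z → Y X6; X6 → Y X7; X7 → TX TX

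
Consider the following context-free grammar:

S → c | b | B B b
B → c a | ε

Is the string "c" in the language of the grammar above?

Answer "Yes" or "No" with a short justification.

Yes - a valid derivation exists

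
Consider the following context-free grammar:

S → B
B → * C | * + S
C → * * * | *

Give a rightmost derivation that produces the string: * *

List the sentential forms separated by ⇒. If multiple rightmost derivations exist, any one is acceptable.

S ⇒ B ⇒ * C ⇒ * *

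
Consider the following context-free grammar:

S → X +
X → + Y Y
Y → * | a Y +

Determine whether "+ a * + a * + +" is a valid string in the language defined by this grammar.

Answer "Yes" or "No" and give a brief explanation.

Yes - a valid derivation exists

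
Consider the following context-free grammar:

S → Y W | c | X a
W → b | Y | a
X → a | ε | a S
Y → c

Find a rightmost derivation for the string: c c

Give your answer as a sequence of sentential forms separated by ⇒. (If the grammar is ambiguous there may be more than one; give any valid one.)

S ⇒ Y W ⇒ Y Y ⇒ Y c ⇒ c c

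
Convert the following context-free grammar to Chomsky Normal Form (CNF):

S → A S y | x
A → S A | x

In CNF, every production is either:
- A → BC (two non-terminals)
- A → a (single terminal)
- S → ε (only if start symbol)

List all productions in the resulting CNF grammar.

TY → y; S → x; A → x; S → A X0; X0 → S TY; A → S A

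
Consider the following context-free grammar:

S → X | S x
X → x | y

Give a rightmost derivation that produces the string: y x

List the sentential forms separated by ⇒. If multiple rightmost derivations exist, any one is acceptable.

S ⇒ S x ⇒ X x ⇒ y x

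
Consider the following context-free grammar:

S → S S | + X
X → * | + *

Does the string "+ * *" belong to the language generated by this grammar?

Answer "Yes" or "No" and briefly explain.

No - no valid derivation exists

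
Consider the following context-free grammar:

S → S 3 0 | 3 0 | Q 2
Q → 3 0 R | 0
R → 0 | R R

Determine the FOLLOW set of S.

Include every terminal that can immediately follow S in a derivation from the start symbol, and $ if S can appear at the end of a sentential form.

We compute FOLLOW(S) using the standard algorithm.
FOLLOW(S) starts with {$}.
FIRST(Q) = {0, 3}
FIRST(R) = {0}
FIRST(S) = {0, 3}
FOLLOW(Q) = {2}
FOLLOW(R) = {0, 2}
FOLLOW(S) = {$, 3}
Therefore, FOLLOW(S) = {$, 3}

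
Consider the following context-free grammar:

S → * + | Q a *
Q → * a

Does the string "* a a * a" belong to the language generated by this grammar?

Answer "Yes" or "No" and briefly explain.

No - no valid derivation exists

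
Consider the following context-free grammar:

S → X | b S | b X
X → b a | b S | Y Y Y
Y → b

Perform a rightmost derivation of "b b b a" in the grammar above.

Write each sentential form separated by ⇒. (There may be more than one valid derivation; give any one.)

S ⇒ b S ⇒ b b X ⇒ b b b a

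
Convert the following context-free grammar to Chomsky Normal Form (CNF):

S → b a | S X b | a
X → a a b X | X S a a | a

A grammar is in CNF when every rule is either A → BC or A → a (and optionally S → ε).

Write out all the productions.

TB → b; TA → a; S → a; X → a; S → TB TA; S → S X0; X0 → X TB; X → TA X1; X1 → TA X2; X2 → TB X; X → X X3; X3 → S X4; X4 → TA TA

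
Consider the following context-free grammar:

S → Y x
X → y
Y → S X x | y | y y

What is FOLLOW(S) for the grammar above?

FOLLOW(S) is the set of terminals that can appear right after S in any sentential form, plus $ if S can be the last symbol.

We compute FOLLOW(S) using the standard algorithm.
FOLLOW(S) starts with {$}.
FIRST(S) = {y}
FIRST(X) = {y}
FIRST(Y) = {y}
FOLLOW(S) = {$, y}
FOLLOW(X) = {x}
FOLLOW(Y) = {x}
Therefore, FOLLOW(S) = {$, y}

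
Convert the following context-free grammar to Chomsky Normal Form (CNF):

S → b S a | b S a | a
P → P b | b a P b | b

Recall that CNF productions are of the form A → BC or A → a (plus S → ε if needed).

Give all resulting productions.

TB → b; TA → a; S → a; P → b; S → TB X0; X0 → S TA; S → TB X1; X1 → S TA; P → P TB; P → TB X2; X2 → TA X3; X3 → P TB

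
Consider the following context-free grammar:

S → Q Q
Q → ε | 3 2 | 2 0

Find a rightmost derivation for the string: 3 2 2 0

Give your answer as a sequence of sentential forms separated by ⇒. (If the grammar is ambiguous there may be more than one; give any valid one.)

S ⇒ Q Q ⇒ Q 2 0 ⇒ 3 2 2 0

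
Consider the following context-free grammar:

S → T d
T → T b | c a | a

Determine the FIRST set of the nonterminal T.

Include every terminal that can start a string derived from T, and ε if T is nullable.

We compute FIRST(T) using the standard algorithm.
FIRST(S) = {a, c}
FIRST(T) = {a, c}
Therefore, FIRST(T) = {a, c}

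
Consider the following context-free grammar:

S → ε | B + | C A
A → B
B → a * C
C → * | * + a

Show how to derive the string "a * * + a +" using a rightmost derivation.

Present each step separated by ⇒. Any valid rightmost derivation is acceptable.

S ⇒ B + ⇒ a * C + ⇒ a * * + a +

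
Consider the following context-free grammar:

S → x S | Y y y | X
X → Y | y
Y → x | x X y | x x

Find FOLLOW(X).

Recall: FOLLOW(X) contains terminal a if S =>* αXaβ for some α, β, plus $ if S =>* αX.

We compute FOLLOW(X) using the standard algorithm.
FOLLOW(S) starts with {$}.
FIRST(S) = {x, y}
FIRST(X) = {x, y}
FIRST(Y) = {x}
FOLLOW(S) = {$}
FOLLOW(X) = {$, y}
FOLLOW(Y) = {$, y}
Therefore, FOLLOW(X) = {$, y}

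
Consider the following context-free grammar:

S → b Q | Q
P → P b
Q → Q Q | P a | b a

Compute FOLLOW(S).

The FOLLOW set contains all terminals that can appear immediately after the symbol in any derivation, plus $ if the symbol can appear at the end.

We compute FOLLOW(S) using the standard algorithm.
FOLLOW(S) starts with {$}.
FIRST(P) = {}
FIRST(Q) = {b}
FIRST(S) = {b}
FOLLOW(P) = {a, b}
FOLLOW(Q) = {$, b}
FOLLOW(S) = {$}
Therefore, FOLLOW(S) = {$}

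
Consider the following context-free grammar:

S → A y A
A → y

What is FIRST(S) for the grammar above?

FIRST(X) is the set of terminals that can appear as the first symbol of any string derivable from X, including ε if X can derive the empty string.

We compute FIRST(S) using the standard algorithm.
FIRST(A) = {y}
FIRST(S) = {y}
Therefore, FIRST(S) = {y}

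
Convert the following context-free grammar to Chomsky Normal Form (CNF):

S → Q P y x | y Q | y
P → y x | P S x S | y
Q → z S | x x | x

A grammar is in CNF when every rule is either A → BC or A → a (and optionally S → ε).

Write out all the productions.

TY → y; TX → x; S → y; P → y; TZ → z; Q → x; S → Q X0; X0 → P X1; X1 → TY TX; S → TY Q; P → TY TX; P → P X2; X2 → S X3; X3 → TX S; Q → TZ S; Q → TX TX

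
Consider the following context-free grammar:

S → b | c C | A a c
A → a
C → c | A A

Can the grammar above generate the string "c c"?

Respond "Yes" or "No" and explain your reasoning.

Yes - a valid derivation exists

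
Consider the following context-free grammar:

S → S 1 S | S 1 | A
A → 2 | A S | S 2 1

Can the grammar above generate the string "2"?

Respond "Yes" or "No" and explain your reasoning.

Yes - a valid derivation exists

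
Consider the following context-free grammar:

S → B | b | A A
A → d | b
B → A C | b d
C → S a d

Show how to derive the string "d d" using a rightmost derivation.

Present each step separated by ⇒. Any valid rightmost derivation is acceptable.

S ⇒ A A ⇒ A d ⇒ d d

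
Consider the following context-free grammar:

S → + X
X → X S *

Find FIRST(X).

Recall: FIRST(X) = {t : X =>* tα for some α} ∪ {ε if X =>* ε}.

We compute FIRST(X) using the standard algorithm.
FIRST(S) = {+}
FIRST(X) = {}
Therefore, FIRST(X) = {}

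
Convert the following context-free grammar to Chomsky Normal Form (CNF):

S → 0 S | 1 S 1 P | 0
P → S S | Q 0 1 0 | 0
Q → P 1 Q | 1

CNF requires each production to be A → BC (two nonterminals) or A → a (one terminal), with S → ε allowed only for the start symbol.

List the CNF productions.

T0 → 0; T1 → 1; S → 0; P → 0; Q → 1; S → T0 S; S → T1 X0; X0 → S X1; X1 → T1 P; P → S S; P → Q X2; X2 → T0 X3; X3 → T1 T0; Q → P X4; X4 → T1 Q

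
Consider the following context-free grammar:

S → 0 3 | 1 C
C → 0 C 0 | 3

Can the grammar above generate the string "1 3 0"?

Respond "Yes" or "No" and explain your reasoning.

No - no valid derivation exists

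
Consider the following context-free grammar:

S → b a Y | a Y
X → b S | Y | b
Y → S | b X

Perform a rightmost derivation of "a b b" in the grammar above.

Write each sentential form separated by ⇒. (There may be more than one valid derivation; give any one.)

S ⇒ a Y ⇒ a b X ⇒ a b b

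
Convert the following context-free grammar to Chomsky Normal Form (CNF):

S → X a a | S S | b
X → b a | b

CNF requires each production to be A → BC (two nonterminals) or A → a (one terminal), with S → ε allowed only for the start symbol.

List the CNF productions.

TA → a; S → b; TB → b; X → b; S → X X0; X0 → TA TA; S → S S; X → TB TA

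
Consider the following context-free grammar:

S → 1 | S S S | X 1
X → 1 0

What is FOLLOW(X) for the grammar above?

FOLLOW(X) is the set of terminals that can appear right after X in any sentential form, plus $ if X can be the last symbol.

We compute FOLLOW(X) using the standard algorithm.
FOLLOW(S) starts with {$}.
FIRST(S) = {1}
FIRST(X) = {1}
FOLLOW(S) = {$, 1}
FOLLOW(X) = {1}
Therefore, FOLLOW(X) = {1}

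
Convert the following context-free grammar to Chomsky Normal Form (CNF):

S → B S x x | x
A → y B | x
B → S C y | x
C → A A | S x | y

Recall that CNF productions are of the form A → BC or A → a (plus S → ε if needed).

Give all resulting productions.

TX → x; S → x; TY → y; A → x; B → x; C → y; S → B X0; X0 → S X1; X1 → TX TX; A → TY B; B → S X2; X2 → C TY; C → A A; C → S TX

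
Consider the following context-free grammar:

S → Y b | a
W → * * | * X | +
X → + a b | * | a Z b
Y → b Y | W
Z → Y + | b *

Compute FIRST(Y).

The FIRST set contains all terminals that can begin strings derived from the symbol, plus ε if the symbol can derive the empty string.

We compute FIRST(Y) using the standard algorithm.
FIRST(S) = {*, +, a, b}
FIRST(W) = {*, +}
FIRST(X) = {*, +, a}
FIRST(Y) = {*, +, b}
FIRST(Z) = {*, +, b}
Therefore, FIRST(Y) = {*, +, b}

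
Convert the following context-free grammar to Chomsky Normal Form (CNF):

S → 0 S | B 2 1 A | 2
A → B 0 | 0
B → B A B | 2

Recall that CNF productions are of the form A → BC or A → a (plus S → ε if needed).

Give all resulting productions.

T0 → 0; T2 → 2; T1 → 1; S → 2; A → 0; B → 2; S → T0 S; S → B X0; X0 → T2 X1; X1 → T1 A; A → B T0; B → B X2; X2 → A B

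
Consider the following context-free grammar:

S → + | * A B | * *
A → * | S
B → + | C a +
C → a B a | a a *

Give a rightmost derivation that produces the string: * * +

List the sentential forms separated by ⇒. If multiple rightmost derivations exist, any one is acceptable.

S ⇒ * A B ⇒ * A + ⇒ * * +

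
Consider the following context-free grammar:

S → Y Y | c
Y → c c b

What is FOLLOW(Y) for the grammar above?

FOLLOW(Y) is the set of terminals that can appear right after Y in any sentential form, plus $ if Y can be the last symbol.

We compute FOLLOW(Y) using the standard algorithm.
FOLLOW(S) starts with {$}.
FIRST(S) = {c}
FIRST(Y) = {c}
FOLLOW(S) = {$}
FOLLOW(Y) = {$, c}
Therefore, FOLLOW(Y) = {$, c}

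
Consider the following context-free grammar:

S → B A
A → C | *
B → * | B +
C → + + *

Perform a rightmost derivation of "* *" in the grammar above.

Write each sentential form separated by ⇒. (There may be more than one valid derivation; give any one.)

S ⇒ B A ⇒ B * ⇒ * *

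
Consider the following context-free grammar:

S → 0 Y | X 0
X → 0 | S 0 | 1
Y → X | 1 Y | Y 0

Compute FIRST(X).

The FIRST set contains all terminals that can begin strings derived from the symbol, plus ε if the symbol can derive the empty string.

We compute FIRST(X) using the standard algorithm.
FIRST(S) = {0, 1}
FIRST(X) = {0, 1}
FIRST(Y) = {0, 1}
Therefore, FIRST(X) = {0, 1}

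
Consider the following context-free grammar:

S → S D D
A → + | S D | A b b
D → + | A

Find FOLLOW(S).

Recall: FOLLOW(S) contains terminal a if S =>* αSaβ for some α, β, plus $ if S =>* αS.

We compute FOLLOW(S) using the standard algorithm.
FOLLOW(S) starts with {$}.
FIRST(A) = {+}
FIRST(D) = {+}
FIRST(S) = {}
FOLLOW(A) = {$, +, b}
FOLLOW(D) = {$, +, b}
FOLLOW(S) = {$, +}
Therefore, FOLLOW(S) = {$, +}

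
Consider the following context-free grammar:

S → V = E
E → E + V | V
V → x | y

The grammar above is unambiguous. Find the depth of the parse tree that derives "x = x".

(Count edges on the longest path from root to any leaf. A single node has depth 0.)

3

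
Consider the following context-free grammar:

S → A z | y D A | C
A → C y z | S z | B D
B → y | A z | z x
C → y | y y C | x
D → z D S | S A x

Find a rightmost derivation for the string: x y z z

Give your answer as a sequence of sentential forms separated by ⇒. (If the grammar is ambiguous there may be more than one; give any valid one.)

S ⇒ A z ⇒ C y z z ⇒ x y z z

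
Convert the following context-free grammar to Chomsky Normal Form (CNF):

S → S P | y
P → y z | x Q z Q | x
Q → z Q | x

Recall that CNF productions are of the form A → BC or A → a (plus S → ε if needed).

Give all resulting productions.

S → y; TY → y; TZ → z; TX → x; P → x; Q → x; S → S P; P → TY TZ; P → TX X0; X0 → Q X1; X1 → TZ Q; Q → TZ Q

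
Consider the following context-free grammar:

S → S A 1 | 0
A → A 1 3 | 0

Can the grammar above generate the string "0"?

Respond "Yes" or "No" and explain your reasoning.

Yes - a valid derivation exists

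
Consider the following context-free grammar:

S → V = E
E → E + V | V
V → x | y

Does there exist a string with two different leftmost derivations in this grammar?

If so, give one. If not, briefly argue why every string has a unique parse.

No - every string in the language has a unique leftmost derivation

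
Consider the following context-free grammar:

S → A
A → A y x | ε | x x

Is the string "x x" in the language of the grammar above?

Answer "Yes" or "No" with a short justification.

Yes - a valid derivation exists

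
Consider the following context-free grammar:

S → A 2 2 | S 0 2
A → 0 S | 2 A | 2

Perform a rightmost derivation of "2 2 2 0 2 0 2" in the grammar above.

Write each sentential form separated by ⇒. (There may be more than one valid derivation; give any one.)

S ⇒ S 0 2 ⇒ S 0 2 0 2 ⇒ A 2 2 0 2 0 2 ⇒ 2 2 2 0 2 0 2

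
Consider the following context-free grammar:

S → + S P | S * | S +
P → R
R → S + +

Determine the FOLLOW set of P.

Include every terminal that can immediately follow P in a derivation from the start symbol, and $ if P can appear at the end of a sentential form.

We compute FOLLOW(P) using the standard algorithm.
FOLLOW(S) starts with {$}.
FIRST(P) = {+}
FIRST(R) = {+}
FIRST(S) = {+}
FOLLOW(P) = {$, *, +}
FOLLOW(R) = {$, *, +}
FOLLOW(S) = {$, *, +}
Therefore, FOLLOW(P) = {$, *, +}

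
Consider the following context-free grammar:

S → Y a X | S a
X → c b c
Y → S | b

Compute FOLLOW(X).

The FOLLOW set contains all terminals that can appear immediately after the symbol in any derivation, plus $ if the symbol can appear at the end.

We compute FOLLOW(X) using the standard algorithm.
FOLLOW(S) starts with {$}.
FIRST(S) = {b}
FIRST(X) = {c}
FIRST(Y) = {b}
FOLLOW(S) = {$, a}
FOLLOW(X) = {$, a}
FOLLOW(Y) = {a}
Therefore, FOLLOW(X) = {$, a}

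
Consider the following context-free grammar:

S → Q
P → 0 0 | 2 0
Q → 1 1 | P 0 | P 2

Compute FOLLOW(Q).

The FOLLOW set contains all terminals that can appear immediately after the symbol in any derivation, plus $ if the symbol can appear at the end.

We compute FOLLOW(Q) using the standard algorithm.
FOLLOW(S) starts with {$}.
FIRST(P) = {0, 2}
FIRST(Q) = {0, 1, 2}
FIRST(S) = {0, 1, 2}
FOLLOW(P) = {0, 2}
FOLLOW(Q) = {$}
FOLLOW(S) = {$}
Therefore, FOLLOW(Q) = {$}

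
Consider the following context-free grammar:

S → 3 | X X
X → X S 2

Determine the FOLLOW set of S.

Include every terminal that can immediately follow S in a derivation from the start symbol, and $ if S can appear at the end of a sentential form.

We compute FOLLOW(S) using the standard algorithm.
FOLLOW(S) starts with {$}.
FIRST(S) = {3}
FIRST(X) = {}
FOLLOW(S) = {$, 2}
FOLLOW(X) = {$, 2, 3}
Therefore, FOLLOW(S) = {$, 2}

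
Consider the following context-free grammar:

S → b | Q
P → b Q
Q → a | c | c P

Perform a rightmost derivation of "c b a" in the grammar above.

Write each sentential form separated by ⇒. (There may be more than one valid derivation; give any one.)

S ⇒ Q ⇒ c P ⇒ c b Q ⇒ c b a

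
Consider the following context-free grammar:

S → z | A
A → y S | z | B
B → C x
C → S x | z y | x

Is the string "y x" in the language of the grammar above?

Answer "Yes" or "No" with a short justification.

No - no valid derivation exists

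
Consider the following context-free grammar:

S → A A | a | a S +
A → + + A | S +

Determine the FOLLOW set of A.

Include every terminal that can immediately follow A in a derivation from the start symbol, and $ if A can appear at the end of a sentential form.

We compute FOLLOW(A) using the standard algorithm.
FOLLOW(S) starts with {$}.
FIRST(A) = {+, a}
FIRST(S) = {+, a}
FOLLOW(A) = {$, +, a}
FOLLOW(S) = {$, +}
Therefore, FOLLOW(A) = {$, +, a}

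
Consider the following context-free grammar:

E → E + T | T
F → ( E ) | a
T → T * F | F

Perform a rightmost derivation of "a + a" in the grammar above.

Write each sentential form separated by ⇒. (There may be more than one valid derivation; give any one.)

E ⇒ E + T ⇒ E + F ⇒ E + a ⇒ T + a ⇒ F + a ⇒ a + a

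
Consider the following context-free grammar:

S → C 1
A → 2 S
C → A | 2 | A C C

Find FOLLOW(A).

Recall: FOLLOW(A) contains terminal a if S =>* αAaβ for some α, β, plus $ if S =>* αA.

We compute FOLLOW(A) using the standard algorithm.
FOLLOW(S) starts with {$}.
FIRST(A) = {2}
FIRST(C) = {2}
FIRST(S) = {2}
FOLLOW(A) = {1, 2}
FOLLOW(C) = {1, 2}
FOLLOW(S) = {$, 1, 2}
Therefore, FOLLOW(A) = {1, 2}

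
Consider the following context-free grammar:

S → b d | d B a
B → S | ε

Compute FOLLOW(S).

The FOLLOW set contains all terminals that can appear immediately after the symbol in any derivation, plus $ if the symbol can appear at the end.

We compute FOLLOW(S) using the standard algorithm.
FOLLOW(S) starts with {$}.
FIRST(B) = {b, d, ε}
FIRST(S) = {b, d}
FOLLOW(B) = {a}
FOLLOW(S) = {$, a}
Therefore, FOLLOW(S) = {$, a}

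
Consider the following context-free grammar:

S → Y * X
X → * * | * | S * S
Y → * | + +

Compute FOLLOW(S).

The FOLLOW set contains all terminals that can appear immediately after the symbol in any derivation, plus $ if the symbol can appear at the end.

We compute FOLLOW(S) using the standard algorithm.
FOLLOW(S) starts with {$}.
FIRST(S) = {*, +}
FIRST(X) = {*, +}
FIRST(Y) = {*, +}
FOLLOW(S) = {$, *}
FOLLOW(X) = {$, *}
FOLLOW(Y) = {*}
Therefore, FOLLOW(S) = {$, *}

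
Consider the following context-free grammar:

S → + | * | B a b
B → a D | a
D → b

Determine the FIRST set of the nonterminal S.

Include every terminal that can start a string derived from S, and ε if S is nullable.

We compute FIRST(S) using the standard algorithm.
FIRST(B) = {a}
FIRST(D) = {b}
FIRST(S) = {*, +, a}
Therefore, FIRST(S) = {*, +, a}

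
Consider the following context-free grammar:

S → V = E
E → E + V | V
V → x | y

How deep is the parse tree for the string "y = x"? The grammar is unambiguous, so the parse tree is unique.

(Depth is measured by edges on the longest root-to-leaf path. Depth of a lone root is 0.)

3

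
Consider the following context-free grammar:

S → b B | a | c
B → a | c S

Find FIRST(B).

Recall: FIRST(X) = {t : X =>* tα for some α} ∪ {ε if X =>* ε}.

We compute FIRST(B) using the standard algorithm.
FIRST(B) = {a, c}
FIRST(S) = {a, b, c}
Therefore, FIRST(B) = {a, c}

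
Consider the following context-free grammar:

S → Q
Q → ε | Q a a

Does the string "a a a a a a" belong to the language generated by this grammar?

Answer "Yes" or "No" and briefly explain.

Yes - a valid derivation exists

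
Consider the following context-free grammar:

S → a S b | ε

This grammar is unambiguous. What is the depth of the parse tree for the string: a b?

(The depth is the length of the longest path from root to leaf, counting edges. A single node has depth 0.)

2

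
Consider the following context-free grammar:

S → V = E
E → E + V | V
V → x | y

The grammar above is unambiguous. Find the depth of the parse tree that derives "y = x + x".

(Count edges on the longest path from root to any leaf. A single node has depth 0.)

4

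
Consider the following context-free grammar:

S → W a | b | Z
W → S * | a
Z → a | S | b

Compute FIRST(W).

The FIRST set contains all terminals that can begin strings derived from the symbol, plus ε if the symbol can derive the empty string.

We compute FIRST(W) using the standard algorithm.
FIRST(S) = {a, b}
FIRST(W) = {a, b}
FIRST(Z) = {a, b}
Therefore, FIRST(W) = {a, b}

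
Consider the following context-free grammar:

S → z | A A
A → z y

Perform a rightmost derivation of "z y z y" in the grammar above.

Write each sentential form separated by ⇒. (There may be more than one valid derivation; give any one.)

S ⇒ A A ⇒ A z y ⇒ z y z y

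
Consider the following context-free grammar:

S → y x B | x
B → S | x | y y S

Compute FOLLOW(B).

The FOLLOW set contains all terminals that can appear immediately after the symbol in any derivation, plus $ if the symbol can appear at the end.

We compute FOLLOW(B) using the standard algorithm.
FOLLOW(S) starts with {$}.
FIRST(B) = {x, y}
FIRST(S) = {x, y}
FOLLOW(B) = {$}
FOLLOW(S) = {$}
Therefore, FOLLOW(B) = {$}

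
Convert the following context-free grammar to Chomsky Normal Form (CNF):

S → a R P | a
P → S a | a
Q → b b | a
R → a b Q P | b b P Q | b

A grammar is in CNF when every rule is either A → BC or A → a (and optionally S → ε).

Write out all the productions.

TA → a; S → a; P → a; TB → b; Q → a; R → b; S → TA X0; X0 → R P; P → S TA; Q → TB TB; R → TA X1; X1 → TB X2; X2 → Q P; R → TB X3; X3 → TB X4; X4 → P Q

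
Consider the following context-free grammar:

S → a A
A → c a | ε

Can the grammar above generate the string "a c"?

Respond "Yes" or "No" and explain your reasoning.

No - no valid derivation exists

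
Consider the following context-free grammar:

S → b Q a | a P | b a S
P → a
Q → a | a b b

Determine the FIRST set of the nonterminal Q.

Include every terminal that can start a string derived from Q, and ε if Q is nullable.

We compute FIRST(Q) using the standard algorithm.
FIRST(P) = {a}
FIRST(Q) = {a}
FIRST(S) = {a, b}
Therefore, FIRST(Q) = {a}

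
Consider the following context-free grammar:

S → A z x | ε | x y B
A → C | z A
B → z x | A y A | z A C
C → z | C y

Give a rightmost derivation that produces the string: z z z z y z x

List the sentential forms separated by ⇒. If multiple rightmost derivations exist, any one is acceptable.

S ⇒ A z x ⇒ z A z x ⇒ z z A z x ⇒ z z z A z x ⇒ z z z C z x ⇒ z z z C y z x ⇒ z z z z y z x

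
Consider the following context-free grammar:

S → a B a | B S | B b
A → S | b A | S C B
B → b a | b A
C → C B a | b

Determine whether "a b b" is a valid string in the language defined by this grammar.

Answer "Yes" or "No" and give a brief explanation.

No - no valid derivation exists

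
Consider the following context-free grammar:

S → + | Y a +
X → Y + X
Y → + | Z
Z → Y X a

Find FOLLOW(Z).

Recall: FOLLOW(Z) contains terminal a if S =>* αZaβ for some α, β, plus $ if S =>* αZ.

We compute FOLLOW(Z) using the standard algorithm.
FOLLOW(S) starts with {$}.
FIRST(S) = {+}
FIRST(X) = {+}
FIRST(Y) = {+}
FIRST(Z) = {+}
FOLLOW(S) = {$}
FOLLOW(X) = {a}
FOLLOW(Y) = {+, a}
FOLLOW(Z) = {+, a}
Therefore, FOLLOW(Z) = {+, a}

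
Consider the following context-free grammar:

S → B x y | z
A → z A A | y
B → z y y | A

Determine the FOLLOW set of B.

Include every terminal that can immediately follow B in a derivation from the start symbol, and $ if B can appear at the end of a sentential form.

We compute FOLLOW(B) using the standard algorithm.
FOLLOW(S) starts with {$}.
FIRST(A) = {y, z}
FIRST(B) = {y, z}
FIRST(S) = {y, z}
FOLLOW(A) = {x, y, z}
FOLLOW(B) = {x}
FOLLOW(S) = {$}
Therefore, FOLLOW(B) = {x}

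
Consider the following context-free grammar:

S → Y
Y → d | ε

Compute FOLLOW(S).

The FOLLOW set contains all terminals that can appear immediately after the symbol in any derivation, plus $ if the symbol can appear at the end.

We compute FOLLOW(S) using the standard algorithm.
FOLLOW(S) starts with {$}.
FIRST(S) = {d, ε}
FIRST(Y) = {d, ε}
FOLLOW(S) = {$}
FOLLOW(Y) = {$}
Therefore, FOLLOW(S) = {$}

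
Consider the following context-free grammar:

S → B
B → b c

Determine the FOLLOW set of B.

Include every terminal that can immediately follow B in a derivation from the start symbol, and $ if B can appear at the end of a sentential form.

We compute FOLLOW(B) using the standard algorithm.
FOLLOW(S) starts with {$}.
FIRST(B) = {b}
FIRST(S) = {b}
FOLLOW(B) = {$}
FOLLOW(S) = {$}
Therefore, FOLLOW(B) = {$}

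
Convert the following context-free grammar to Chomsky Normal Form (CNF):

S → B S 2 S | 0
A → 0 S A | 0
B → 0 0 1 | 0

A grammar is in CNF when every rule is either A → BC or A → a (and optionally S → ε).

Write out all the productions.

T2 → 2; S → 0; T0 → 0; A → 0; T1 → 1; B → 0; S → B X0; X0 → S X1; X1 → T2 S; A → T0 X2; X2 → S A; B → T0 X3; X3 → T0 T1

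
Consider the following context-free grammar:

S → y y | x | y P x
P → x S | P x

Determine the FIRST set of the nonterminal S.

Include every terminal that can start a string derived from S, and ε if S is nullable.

We compute FIRST(S) using the standard algorithm.
FIRST(P) = {x}
FIRST(S) = {x, y}
Therefore, FIRST(S) = {x, y}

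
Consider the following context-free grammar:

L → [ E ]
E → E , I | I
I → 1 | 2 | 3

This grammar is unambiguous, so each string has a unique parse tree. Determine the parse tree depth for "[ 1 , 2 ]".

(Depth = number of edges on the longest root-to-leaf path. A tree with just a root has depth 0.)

4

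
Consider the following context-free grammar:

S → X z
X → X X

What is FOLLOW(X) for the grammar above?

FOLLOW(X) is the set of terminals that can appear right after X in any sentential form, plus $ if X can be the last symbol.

We compute FOLLOW(X) using the standard algorithm.
FOLLOW(S) starts with {$}.
FIRST(S) = {}
FIRST(X) = {}
FOLLOW(S) = {$}
FOLLOW(X) = {z}
Therefore, FOLLOW(X) = {z}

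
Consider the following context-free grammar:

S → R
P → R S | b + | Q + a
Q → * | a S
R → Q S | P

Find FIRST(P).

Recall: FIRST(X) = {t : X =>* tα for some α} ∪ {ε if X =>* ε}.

We compute FIRST(P) using the standard algorithm.
FIRST(P) = {*, a, b}
FIRST(Q) = {*, a}
FIRST(R) = {*, a, b}
FIRST(S) = {*, a, b}
Therefore, FIRST(P) = {*, a, b}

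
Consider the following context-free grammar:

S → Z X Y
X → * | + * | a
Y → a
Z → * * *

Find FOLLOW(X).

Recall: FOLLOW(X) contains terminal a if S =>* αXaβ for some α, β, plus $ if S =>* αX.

We compute FOLLOW(X) using the standard algorithm.
FOLLOW(S) starts with {$}.
FIRST(S) = {*}
FIRST(X) = {*, +, a}
FIRST(Y) = {a}
FIRST(Z) = {*}
FOLLOW(S) = {$}
FOLLOW(X) = {a}
FOLLOW(Y) = {$}
FOLLOW(Z) = {*, +, a}
Therefore, FOLLOW(X) = {a}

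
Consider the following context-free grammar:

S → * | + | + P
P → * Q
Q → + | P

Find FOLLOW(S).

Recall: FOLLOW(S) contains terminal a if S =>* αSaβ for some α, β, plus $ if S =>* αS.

We compute FOLLOW(S) using the standard algorithm.
FOLLOW(S) starts with {$}.
FIRST(P) = {*}
FIRST(Q) = {*, +}
FIRST(S) = {*, +}
FOLLOW(P) = {$}
FOLLOW(Q) = {$}
FOLLOW(S) = {$}
Therefore, FOLLOW(S) = {$}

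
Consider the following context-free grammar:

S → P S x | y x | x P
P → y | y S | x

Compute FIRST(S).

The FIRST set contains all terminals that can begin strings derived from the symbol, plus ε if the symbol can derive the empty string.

We compute FIRST(S) using the standard algorithm.
FIRST(P) = {x, y}
FIRST(S) = {x, y}
Therefore, FIRST(S) = {x, y}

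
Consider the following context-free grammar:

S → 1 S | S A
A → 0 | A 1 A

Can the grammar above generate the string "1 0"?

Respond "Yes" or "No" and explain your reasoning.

No - no valid derivation exists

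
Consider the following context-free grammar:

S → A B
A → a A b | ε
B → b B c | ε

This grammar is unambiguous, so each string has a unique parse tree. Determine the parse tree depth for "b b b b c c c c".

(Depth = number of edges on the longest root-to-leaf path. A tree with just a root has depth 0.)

6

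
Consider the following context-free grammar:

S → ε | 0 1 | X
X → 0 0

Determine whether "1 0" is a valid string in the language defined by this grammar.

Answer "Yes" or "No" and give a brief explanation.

No - no valid derivation exists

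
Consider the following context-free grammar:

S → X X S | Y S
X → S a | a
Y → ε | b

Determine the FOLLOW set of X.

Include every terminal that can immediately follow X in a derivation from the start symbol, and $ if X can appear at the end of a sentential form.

We compute FOLLOW(X) using the standard algorithm.
FOLLOW(S) starts with {$}.
FIRST(S) = {a, b}
FIRST(X) = {a, b}
FIRST(Y) = {b, ε}
FOLLOW(S) = {$, a}
FOLLOW(X) = {a, b}
FOLLOW(Y) = {a, b}
Therefore, FOLLOW(X) = {a, b}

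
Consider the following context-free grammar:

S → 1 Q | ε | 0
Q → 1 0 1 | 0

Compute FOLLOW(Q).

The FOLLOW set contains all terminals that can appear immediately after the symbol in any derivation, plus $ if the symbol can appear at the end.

We compute FOLLOW(Q) using the standard algorithm.
FOLLOW(S) starts with {$}.
FIRST(Q) = {0, 1}
FIRST(S) = {0, 1, ε}
FOLLOW(Q) = {$}
FOLLOW(S) = {$}
Therefore, FOLLOW(Q) = {$}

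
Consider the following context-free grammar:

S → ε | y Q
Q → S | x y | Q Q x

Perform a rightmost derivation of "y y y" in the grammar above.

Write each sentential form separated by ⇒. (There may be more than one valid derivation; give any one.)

S ⇒ y Q ⇒ y S ⇒ y y Q ⇒ y y S ⇒ y y y Q ⇒ y y y S ⇒ y y y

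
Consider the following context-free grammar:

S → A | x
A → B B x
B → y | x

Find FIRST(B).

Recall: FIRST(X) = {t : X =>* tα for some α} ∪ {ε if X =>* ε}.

We compute FIRST(B) using the standard algorithm.
FIRST(A) = {x, y}
FIRST(B) = {x, y}
FIRST(S) = {x, y}
Therefore, FIRST(B) = {x, y}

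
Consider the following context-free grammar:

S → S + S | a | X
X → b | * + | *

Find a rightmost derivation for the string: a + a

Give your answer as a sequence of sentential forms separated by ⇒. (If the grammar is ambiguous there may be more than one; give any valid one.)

S ⇒ S + S ⇒ S + a ⇒ a + a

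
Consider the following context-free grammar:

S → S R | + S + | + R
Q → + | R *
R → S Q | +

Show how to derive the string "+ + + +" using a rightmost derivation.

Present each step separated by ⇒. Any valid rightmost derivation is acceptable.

S ⇒ + S + ⇒ + + R + ⇒ + + + +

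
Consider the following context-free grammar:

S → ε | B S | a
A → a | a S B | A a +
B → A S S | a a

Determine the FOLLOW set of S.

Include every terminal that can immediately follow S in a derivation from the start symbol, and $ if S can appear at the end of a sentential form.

We compute FOLLOW(S) using the standard algorithm.
FOLLOW(S) starts with {$}.
FIRST(A) = {a}
FIRST(B) = {a}
FIRST(S) = {a, ε}
FOLLOW(A) = {$, a}
FOLLOW(B) = {$, a}
FOLLOW(S) = {$, a}
Therefore, FOLLOW(S) = {$, a}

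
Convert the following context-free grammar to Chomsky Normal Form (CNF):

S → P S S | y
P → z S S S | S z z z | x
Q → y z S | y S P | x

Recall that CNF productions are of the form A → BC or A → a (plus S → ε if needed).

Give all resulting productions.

S → y; TZ → z; P → x; TY → y; Q → x; S → P X0; X0 → S S; P → TZ X1; X1 → S X2; X2 → S S; P → S X3; X3 → TZ X4; X4 → TZ TZ; Q → TY X5; X5 → TZ S; Q → TY X6; X6 → S P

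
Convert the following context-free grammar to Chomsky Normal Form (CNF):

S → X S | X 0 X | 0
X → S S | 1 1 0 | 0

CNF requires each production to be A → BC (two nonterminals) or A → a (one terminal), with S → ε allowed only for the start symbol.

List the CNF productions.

T0 → 0; S → 0; T1 → 1; X → 0; S → X S; S → X X0; X0 → T0 X; X → S S; X → T1 X1; X1 → T1 T0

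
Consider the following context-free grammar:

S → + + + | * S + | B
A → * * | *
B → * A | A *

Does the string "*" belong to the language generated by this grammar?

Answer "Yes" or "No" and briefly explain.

No - no valid derivation exists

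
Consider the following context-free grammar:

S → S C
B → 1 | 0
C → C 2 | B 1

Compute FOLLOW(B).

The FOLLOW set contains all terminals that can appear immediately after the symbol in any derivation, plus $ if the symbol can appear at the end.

We compute FOLLOW(B) using the standard algorithm.
FOLLOW(S) starts with {$}.
FIRST(B) = {0, 1}
FIRST(C) = {0, 1}
FIRST(S) = {}
FOLLOW(B) = {1}
FOLLOW(C) = {$, 0, 1, 2}
FOLLOW(S) = {$, 0, 1}
Therefore, FOLLOW(B) = {1}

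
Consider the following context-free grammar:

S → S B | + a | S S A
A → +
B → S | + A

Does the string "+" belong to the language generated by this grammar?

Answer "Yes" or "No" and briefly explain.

No - no valid derivation exists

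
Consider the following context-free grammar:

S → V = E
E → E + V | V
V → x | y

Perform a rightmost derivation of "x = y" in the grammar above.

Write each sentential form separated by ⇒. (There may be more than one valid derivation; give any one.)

S ⇒ V = E ⇒ V = V ⇒ V = y ⇒ x = y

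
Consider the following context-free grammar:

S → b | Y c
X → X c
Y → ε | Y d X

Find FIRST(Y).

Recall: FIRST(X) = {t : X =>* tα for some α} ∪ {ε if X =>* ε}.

We compute FIRST(Y) using the standard algorithm.
FIRST(S) = {b, c, d}
FIRST(X) = {}
FIRST(Y) = {d, ε}
Therefore, FIRST(Y) = {d, ε}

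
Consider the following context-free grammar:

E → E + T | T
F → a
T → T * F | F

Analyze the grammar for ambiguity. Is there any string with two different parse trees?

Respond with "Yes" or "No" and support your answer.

No - the grammar is unambiguous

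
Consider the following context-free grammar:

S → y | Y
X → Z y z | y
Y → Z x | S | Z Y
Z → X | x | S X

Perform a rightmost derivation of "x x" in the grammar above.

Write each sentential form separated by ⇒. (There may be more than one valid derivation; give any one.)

S ⇒ Y ⇒ Z x ⇒ x x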